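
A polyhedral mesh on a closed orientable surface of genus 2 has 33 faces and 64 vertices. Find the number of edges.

For a closed orientable surface of genus 2, χ = 2 − 2·2 = -2.
E = V + F − (-2) = 64 + 33 − (-2) = 99.

99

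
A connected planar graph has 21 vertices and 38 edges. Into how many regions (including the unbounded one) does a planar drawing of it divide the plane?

Euler's formula for a connected plane graph: V − E + F = 2, so F = 2 − 21 + 38 = 19.

19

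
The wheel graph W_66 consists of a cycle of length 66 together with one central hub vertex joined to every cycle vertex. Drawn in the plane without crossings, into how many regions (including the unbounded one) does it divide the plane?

W_66 has V = 66 + 1 = 67 vertices and E = 2·66 = 132 edges.
By Euler's formula F = 2 − V + E = 2 − 67 + 132 = 67.

67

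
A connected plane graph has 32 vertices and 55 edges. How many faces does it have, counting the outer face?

Euler's formula for a connected plane graph: V − E + F = 2, so F = 2 − 32 + 55 = 25.

25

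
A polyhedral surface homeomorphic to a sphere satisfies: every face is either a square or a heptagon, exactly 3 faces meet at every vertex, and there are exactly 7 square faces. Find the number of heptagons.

Let x be the number of heptagons; then F = 7 + x.
Edge–face incidences: 2E = 4·7 + 7·x = 28 + 7x.
Every vertex has degree 3, so 3V = 2E.
Euler: V − E + F = 2 ⇒ (2E)/3 − E + (7 + x) = 2.
Multiply by 6: 2·(2E) − 3·(2E) + 6·(7 + x) = 12, i.e. 42 + 6x − (28 + 7x) = 12.
Collecting terms: −x + 14 = 12, so −x = −2, so x = 2.
Then 2E = 28 + 7·2 = 42, so E = 21, V = 2E/3 = 14, F = 7 + 2 = 9.

2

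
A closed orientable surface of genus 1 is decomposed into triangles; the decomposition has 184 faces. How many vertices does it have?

92

χ = 2 − 2·1 = 0, and every face is a triangle so 3F = 2E.
E = 3·184/2 = 276. Then V = 0 + E − F = 0 + 276 − 184 = 92.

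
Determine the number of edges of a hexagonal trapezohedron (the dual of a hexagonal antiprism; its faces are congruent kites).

The n-trapezohedron (dual of the n-antiprism) has V = 2·6 + 2 = 14, E = 4·6 = 24, F = 2·6 = 12.

24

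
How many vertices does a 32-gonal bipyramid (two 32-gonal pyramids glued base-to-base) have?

34

A bipyramid over an n-gon has 2n triangular faces and n + 2 vertices: V = 32 + 2 = 34, E = 3·32 = 96, F = 2·32 = 64.
Check: V − E + F = 34 − 96 + 64 = 2.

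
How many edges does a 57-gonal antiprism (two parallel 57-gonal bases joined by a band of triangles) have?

An antiprism on an n-gon has two n-gon caps and 2n triangles: V = 2·57 = 114, E = 4·57 = 228, F = 2·57 + 2 = 116.
Check: V − E + F = 114 − 228 + 116 = 2.

228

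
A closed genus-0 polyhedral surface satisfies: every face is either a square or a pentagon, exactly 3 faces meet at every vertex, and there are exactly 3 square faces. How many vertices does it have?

14

Let x be the number of pentagons; then F = 3 + x.
Edge–face incidences: 2E = 4·3 + 5·x = 12 + 5x.
Every vertex has degree 3, so 3V = 2E.
Euler: V − E + F = 2 ⇒ (2E)/3 − E + (3 + x) = 2.
Multiply by 6: 2·(2E) − 3·(2E) + 6·(3 + x) = 12, i.e. 18 + 6x − (12 + 5x) = 12.
Collecting terms: x + 6 = 12, so x = 6.
Then 2E = 12 + 5·6 = 42, so E = 21, V = 2E/3 = 14, F = 3 + 6 = 9.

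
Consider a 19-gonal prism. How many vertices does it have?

38

A prism on an n-gon has two n-gon bases and n rectangular sides: V = 2·19 = 38, E = 3·19 = 57, F = 19 + 2 = 21.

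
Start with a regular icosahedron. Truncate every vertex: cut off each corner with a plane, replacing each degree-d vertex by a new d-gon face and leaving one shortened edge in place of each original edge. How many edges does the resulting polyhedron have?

The base solid has V = 12, E = 30, F = 20.
Truncation replaces each original edge-end by a new vertex, so V′ = 2E = 60.
Each original edge survives, and each old vertex of degree d contributes d new edges; summing degrees gives Σd = 2E, so E′ = E + 2E = 3E = 90.
Each original face survives and each original vertex becomes one new face: F′ = F + V = 32.

90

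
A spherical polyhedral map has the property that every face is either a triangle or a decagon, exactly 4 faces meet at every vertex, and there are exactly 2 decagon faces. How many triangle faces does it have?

Let x be the number of triangles; then F = 2 + x.
Edge–face incidences: 2E = 10·2 + 3·x = 20 + 3x.
Every vertex has degree 4, so 4V = 2E.
Euler: V − E + F = 2 ⇒ (2E)/4 − E + (2 + x) = 2.
Multiply by 8: 2·(2E) − 4·(2E) + 8·(2 + x) = 16, i.e. 16 + 8x − 2·(20 + 3x) = 16.
Collecting terms: 2x − 24 = 16, so 2x = 40, so x = 20.
Then 2E = 20 + 3·20 = 80, so E = 40, V = 2E/4 = 20, F = 2 + 20 = 22.

20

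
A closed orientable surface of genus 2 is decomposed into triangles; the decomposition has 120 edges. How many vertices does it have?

χ = 2 − 2·2 = -2, and every face is a triangle so 3F = 2E.
F = 2E/3 = 80. Then V = -2 + E − F = -2 + 120 − 80 = 38.

38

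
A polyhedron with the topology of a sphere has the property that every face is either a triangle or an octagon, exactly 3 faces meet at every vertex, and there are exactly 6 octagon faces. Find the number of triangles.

8

Let x be the number of triangles; then F = 6 + x.
Edge–face incidences: 2E = 8·6 + 3·x = 48 + 3x.
Every vertex has degree 3, so 3V = 2E.
Euler: V − E + F = 2 ⇒ (2E)/3 − E + (6 + x) = 2.
Multiply by 6: 2·(2E) − 3·(2E) + 6·(6 + x) = 12, i.e. 36 + 6x − (48 + 3x) = 12.
Collecting terms: 3x − 12 = 12, so 3x = 24, so x = 8.
Then 2E = 48 + 3·8 = 72, so E = 36, V = 2E/3 = 24, F = 6 + 8 = 14.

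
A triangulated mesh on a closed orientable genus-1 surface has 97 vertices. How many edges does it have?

χ = 2 − 2·1 = 0, and every face is a triangle so 3F = 2E.
V − E + F = 0 with E = 3F/2 gives 97 − (3/2 − 1)·F = 0, so F = 194 and E = 291.

291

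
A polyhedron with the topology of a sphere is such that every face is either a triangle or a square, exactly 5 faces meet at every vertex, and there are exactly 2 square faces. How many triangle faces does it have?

24

Let x be the number of triangles; then F = 2 + x.
Edge–face incidences: 2E = 4·2 + 3·x = 8 + 3x.
Every vertex has degree 5, so 5V = 2E.
Euler: V − E + F = 2 ⇒ (2E)/5 − E + (2 + x) = 2.
Multiply by 10: 2·(2E) − 5·(2E) + 10·(2 + x) = 20, i.e. 20 + 10x − 3·(8 + 3x) = 20.
Collecting terms: x − 4 = 20, so x = 24.
Then 2E = 8 + 3·24 = 80, so E = 40, V = 2E/5 = 16, F = 2 + 24 = 26.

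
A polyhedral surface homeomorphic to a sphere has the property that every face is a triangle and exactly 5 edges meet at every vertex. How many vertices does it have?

Each face has 3 edges and each edge borders two faces, so 2E = 3F.
Each vertex has degree 5, so 5V = 2E and hence V = 3F/5.
Euler: V − E + F = 2 ⇒ (3F/5) − (3F/2) + F = 2.
Multiply by 10: (6 − 15 + 10)F = 20, i.e. 1F = 20.
So F = 20, E = 3·20/2 = 30, V = 3·20/5 = 12.

12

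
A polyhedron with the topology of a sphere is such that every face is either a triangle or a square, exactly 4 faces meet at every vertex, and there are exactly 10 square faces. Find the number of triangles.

8

Let x be the number of triangles; then F = 10 + x.
Edge–face incidences: 2E = 4·10 + 3·x = 40 + 3x.
Every vertex has degree 4, so 4V = 2E.
Euler: V − E + F = 2 ⇒ (2E)/4 − E + (10 + x) = 2.
Multiply by 8: 2·(2E) − 4·(2E) + 8·(10 + x) = 16, i.e. 80 + 8x − 2·(40 + 3x) = 16.
Collecting terms: 2x = 16, so x = 8.
Then 2E = 40 + 3·8 = 64, so E = 32, V = 2E/4 = 16, F = 10 + 8 = 18.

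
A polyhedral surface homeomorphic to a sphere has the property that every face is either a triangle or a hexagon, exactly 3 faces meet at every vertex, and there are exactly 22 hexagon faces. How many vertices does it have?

Let x be the number of triangles; then F = 22 + x.
Edge–face incidences: 2E = 6·22 + 3·x = 132 + 3x.
Every vertex has degree 3, so 3V = 2E.
Euler: V − E + F = 2 ⇒ (2E)/3 − E + (22 + x) = 2.
Multiply by 6: 2·(2E) − 3·(2E) + 6·(22 + x) = 12, i.e. 132 + 6x − (132 + 3x) = 12.
Collecting terms: 3x = 12, so x = 4.
Then 2E = 132 + 3·4 = 144, so E = 72, V = 2E/3 = 48, F = 22 + 4 = 26.

48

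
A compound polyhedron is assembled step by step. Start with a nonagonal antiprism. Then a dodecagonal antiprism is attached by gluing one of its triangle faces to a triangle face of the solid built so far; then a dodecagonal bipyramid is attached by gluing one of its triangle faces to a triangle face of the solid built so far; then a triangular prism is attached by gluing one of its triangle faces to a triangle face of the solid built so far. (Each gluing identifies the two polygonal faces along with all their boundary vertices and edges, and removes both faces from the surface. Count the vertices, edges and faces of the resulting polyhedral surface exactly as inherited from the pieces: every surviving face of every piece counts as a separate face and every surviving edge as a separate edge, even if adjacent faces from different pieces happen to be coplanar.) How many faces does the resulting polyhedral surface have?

A nonagonal antiprism: V=18, E=36, F=20.
Attach a dodecagonal antiprism (V=24, E=48, F=26) along a 3-gon: merge 3 vertices and 3 edges, delete both glued faces → V=39, E=81, F=44.
Attach a dodecagonal bipyramid (V=14, E=36, F=24) along a 3-gon: merge 3 vertices and 3 edges, delete both glued faces → V=50, E=114, F=66.
Attach a triangular prism (V=6, E=9, F=5) along a 3-gon: merge 3 vertices and 3 edges, delete both glued faces → V=53, E=120, F=69.
Check: V − E + F = 53 − 120 + 69 = 2.

69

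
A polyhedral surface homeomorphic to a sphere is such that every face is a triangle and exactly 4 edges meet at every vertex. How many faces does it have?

8

Each face has 3 edges and each edge borders two faces, so 2E = 3F.
Each vertex has degree 4, so 4V = 2E and hence V = 3F/4.
Euler: V − E + F = 2 ⇒ (3F/4) − (3F/2) + F = 2.
Multiply by 8: (6 − 12 + 8)F = 16, i.e. 2F = 16.
So F = 8, E = 3·8/2 = 12, V = 3·8/4 = 6.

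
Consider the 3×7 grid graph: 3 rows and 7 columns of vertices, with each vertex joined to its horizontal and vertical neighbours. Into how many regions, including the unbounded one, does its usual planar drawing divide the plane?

13

The grid has V = 3·7 = 21 vertices and E = 3·6 + 7·2 = 32 edges.
F = 2 − V + E = 2 − 21 + 32 = 13.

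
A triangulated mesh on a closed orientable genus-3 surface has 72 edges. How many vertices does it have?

20

χ = 2 − 2·3 = -4, and every face is a triangle so 3F = 2E.
F = 2E/3 = 48. Then V = -4 + E − F = -4 + 72 − 48 = 20.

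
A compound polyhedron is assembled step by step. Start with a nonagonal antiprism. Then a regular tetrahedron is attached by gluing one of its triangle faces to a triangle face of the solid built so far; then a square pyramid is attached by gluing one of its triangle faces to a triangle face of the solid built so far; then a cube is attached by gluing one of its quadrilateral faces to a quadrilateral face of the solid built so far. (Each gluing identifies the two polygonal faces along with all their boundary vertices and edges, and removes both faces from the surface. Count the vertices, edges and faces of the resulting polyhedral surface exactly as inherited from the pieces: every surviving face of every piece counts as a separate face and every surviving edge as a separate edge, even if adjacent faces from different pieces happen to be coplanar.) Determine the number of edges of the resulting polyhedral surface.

52

A nonagonal antiprism: V=18, E=36, F=20.
Attach a regular tetrahedron (V=4, E=6, F=4) along a 3-gon: merge 3 vertices and 3 edges, delete both glued faces → V=19, E=39, F=22.
Attach a square pyramid (V=5, E=8, F=5) along a 3-gon: merge 3 vertices and 3 edges, delete both glued faces → V=21, E=44, F=25.
Attach a cube (V=8, E=12, F=6) along a 4-gon: merge 4 vertices and 4 edges, delete both glued faces → V=25, E=52, F=29.
Check: V − E + F = 25 − 52 + 29 = 2.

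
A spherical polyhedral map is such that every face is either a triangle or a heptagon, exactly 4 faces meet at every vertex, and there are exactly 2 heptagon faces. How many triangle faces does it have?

Let x be the number of triangles; then F = 2 + x.
Edge–face incidences: 2E = 7·2 + 3·x = 14 + 3x.
Every vertex has degree 4, so 4V = 2E.
Euler: V − E + F = 2 ⇒ (2E)/4 − E + (2 + x) = 2.
Multiply by 8: 2·(2E) − 4·(2E) + 8·(2 + x) = 16, i.e. 16 + 8x − 2·(14 + 3x) = 16.
Collecting terms: 2x − 12 = 16, so 2x = 28, so x = 14.
Then 2E = 14 + 3·14 = 56, so E = 28, V = 2E/4 = 14, F = 2 + 14 = 16.

14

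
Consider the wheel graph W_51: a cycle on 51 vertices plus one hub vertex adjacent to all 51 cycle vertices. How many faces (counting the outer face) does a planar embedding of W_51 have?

52

W_51 has V = 51 + 1 = 52 vertices and E = 2·51 = 102 edges.
By Euler's formula F = 2 − V + E = 2 − 52 + 102 = 52.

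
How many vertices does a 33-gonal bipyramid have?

35

A bipyramid over an n-gon has 2n triangular faces and n + 2 vertices: V = 33 + 2 = 35, E = 3·33 = 99, F = 2·33 = 66.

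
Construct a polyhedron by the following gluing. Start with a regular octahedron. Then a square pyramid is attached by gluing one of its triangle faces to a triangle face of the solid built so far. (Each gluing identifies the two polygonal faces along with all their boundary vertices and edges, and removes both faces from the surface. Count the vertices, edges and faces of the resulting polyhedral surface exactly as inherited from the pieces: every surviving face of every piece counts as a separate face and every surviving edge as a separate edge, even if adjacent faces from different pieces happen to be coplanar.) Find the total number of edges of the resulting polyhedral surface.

17

A regular octahedron: V=6, E=12, F=8.
Attach a square pyramid (V=5, E=8, F=5) along a 3-gon: merge 3 vertices and 3 edges, delete both glued faces → V=8, E=17, F=11.
Check: V − E + F = 8 − 17 + 11 = 2.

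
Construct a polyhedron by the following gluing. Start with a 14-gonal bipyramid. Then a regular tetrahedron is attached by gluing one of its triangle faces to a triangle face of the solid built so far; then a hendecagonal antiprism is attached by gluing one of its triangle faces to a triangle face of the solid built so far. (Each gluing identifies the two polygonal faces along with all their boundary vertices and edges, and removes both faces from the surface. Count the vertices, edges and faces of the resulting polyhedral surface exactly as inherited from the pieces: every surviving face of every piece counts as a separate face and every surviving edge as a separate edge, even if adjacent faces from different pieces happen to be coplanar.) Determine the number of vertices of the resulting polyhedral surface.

36

A 14-gonal bipyramid: V=16, E=42, F=28.
Attach a regular tetrahedron (V=4, E=6, F=4) along a 3-gon: merge 3 vertices and 3 edges, delete both glued faces → V=17, E=45, F=30.
Attach a hendecagonal antiprism (V=22, E=44, F=24) along a 3-gon: merge 3 vertices and 3 edges, delete both glued faces → V=36, E=86, F=52.
Check: V − E + F = 36 − 86 + 52 = 2.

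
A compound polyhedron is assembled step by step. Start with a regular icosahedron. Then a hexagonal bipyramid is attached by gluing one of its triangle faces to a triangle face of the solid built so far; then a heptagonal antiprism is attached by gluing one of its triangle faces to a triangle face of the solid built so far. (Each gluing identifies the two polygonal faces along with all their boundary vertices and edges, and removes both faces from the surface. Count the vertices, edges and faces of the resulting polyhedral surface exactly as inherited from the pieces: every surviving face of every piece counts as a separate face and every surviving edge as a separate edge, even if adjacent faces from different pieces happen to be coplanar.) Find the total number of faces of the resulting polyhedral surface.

A regular icosahedron: V=12, E=30, F=20.
Attach a hexagonal bipyramid (V=8, E=18, F=12) along a 3-gon: merge 3 vertices and 3 edges, delete both glued faces → V=17, E=45, F=30.
Attach a heptagonal antiprism (V=14, E=28, F=16) along a 3-gon: merge 3 vertices and 3 edges, delete both glued faces → V=28, E=70, F=44.
Check: V − E + F = 28 − 70 + 44 = 2.

44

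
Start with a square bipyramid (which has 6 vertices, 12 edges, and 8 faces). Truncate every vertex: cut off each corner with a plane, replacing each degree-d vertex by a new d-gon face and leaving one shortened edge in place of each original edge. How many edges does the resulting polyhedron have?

Truncation replaces each original edge-end by a new vertex, so V′ = 2E = 24.
Each original edge survives, and each old vertex of degree d contributes d new edges; summing degrees gives Σd = 2E, so E′ = E + 2E = 3E = 36.
Each original face survives and each original vertex becomes one new face: F′ = F + V = 14.

36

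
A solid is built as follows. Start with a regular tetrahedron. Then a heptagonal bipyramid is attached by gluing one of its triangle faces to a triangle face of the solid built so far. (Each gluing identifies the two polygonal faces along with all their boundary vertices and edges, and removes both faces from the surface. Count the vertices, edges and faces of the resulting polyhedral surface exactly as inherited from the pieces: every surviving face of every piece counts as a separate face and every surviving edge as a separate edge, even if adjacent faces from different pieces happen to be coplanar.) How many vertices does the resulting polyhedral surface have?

10

A regular tetrahedron: V=4, E=6, F=4.
Attach a heptagonal bipyramid (V=9, E=21, F=14) along a 3-gon: merge 3 vertices and 3 edges, delete both glued faces → V=10, E=24, F=16.
Check: V − E + F = 10 − 24 + 16 = 2.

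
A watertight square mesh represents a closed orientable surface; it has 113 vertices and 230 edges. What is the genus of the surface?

Every face is a square and each edge borders two faces, so 4F = 2·230, giving F = 115.
χ = V − E + F = 113 − 230 + 115 = -2.
For a closed orientable surface χ = 2 − 2g, so g = (2 − (-2))/2 = 2.

2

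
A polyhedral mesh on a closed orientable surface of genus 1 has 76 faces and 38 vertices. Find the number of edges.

For a closed orientable surface of genus 1, χ = 2 − 2·1 = 0.
E = V + F − (0) = 38 + 76 − (0) = 114.

114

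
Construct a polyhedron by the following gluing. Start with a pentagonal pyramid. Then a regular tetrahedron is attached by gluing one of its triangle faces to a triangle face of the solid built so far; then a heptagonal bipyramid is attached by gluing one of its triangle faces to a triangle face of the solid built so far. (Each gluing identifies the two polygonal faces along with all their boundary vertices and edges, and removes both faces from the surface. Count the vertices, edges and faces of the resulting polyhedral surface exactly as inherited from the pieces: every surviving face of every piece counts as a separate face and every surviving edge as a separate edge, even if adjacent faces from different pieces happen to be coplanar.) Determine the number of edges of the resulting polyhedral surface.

A pentagonal pyramid: V=6, E=10, F=6.
Attach a regular tetrahedron (V=4, E=6, F=4) along a 3-gon: merge 3 vertices and 3 edges, delete both glued faces → V=7, E=13, F=8.
Attach a heptagonal bipyramid (V=9, E=21, F=14) along a 3-gon: merge 3 vertices and 3 edges, delete both glued faces → V=13, E=31, F=20.
Check: V − E + F = 13 − 31 + 20 = 2.

31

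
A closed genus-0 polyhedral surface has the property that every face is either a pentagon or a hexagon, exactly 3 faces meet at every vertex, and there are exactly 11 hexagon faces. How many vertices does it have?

42

Let x be the number of pentagons; then F = 11 + x.
Edge–face incidences: 2E = 6·11 + 5·x = 66 + 5x.
Every vertex has degree 3, so 3V = 2E.
Euler: V − E + F = 2 ⇒ (2E)/3 − E + (11 + x) = 2.
Multiply by 6: 2·(2E) − 3·(2E) + 6·(11 + x) = 12, i.e. 66 + 6x − (66 + 5x) = 12.
Collecting terms: x = 12.
Then 2E = 66 + 5·12 = 126, so E = 63, V = 2E/3 = 42, F = 11 + 12 = 23.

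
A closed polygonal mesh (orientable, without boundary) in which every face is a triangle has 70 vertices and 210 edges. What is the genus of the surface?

Every face is a triangle and each edge borders two faces, so 3F = 2·210, giving F = 140.
χ = V − E + F = 70 − 210 + 140 = 0.
For a closed orientable surface χ = 2 − 2g, so g = (2 − (0))/2 = 1.

1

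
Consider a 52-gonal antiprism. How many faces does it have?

106

An antiprism on an n-gon has two n-gon caps and 2n triangles: V = 2·52 = 104, E = 4·52 = 208, F = 2·52 + 2 = 106.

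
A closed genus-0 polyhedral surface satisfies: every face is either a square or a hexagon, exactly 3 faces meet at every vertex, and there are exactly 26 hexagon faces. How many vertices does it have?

Let x be the number of squares; then F = 26 + x.
Edge–face incidences: 2E = 6·26 + 4·x = 156 + 4x.
Every vertex has degree 3, so 3V = 2E.
Euler: V − E + F = 2 ⇒ (2E)/3 − E + (26 + x) = 2.
Multiply by 6: 2·(2E) − 3·(2E) + 6·(26 + x) = 12, i.e. 156 + 6x − (156 + 4x) = 12.
Collecting terms: 2x = 12, so x = 6.
Then 2E = 156 + 4·6 = 180, so E = 90, V = 2E/3 = 60, F = 26 + 6 = 32.

60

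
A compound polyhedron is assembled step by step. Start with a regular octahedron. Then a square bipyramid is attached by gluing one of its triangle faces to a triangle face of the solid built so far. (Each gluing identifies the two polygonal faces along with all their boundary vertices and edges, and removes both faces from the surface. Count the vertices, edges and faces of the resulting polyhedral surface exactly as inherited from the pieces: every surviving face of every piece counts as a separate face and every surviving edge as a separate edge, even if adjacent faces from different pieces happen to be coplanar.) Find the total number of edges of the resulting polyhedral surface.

A regular octahedron: V=6, E=12, F=8.
Attach a square bipyramid (V=6, E=12, F=8) along a 3-gon: merge 3 vertices and 3 edges, delete both glued faces → V=9, E=21, F=14.
Check: V − E + F = 9 − 21 + 14 = 2.

21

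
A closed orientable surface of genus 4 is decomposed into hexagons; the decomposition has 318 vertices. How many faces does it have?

162

χ = 2 − 2·4 = -6, and every face is a hexagon so 6F = 2E.
V − E + F = -6 with E = 6F/2 gives 318 − (6/2 − 1)·F = -6, so F = 162 and E = 486.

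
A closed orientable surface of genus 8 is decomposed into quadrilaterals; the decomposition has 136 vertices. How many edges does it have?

300

χ = 2 − 2·8 = -14, and every face is a square so 4F = 2E.
V − E + F = -14 with E = 4F/2 gives 136 − (4/2 − 1)·F = -14, so F = 150 and E = 300.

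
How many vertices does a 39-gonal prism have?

78

A prism on an n-gon has two n-gon bases and n rectangular sides: V = 2·39 = 78, E = 3·39 = 117, F = 39 + 2 = 41.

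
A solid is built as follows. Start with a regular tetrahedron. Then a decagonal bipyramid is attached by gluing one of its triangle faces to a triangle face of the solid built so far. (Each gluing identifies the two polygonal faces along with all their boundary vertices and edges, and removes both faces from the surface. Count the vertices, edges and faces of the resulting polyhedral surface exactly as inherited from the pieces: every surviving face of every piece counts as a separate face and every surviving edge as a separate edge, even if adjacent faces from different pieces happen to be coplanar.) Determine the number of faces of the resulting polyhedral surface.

22

A regular tetrahedron: V=4, E=6, F=4.
Attach a decagonal bipyramid (V=12, E=30, F=20) along a 3-gon: merge 3 vertices and 3 edges, delete both glued faces → V=13, E=33, F=22.
Check: V − E + F = 13 − 33 + 22 = 2.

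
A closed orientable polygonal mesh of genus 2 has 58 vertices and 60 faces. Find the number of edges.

120

For a closed orientable surface of genus 2, χ = 2 − 2·2 = -2.
E = V + F − (-2) = 58 + 60 − (-2) = 120.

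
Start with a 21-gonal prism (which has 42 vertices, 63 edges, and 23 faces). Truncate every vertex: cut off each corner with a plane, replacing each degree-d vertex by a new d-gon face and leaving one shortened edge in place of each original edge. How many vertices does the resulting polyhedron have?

126

Truncation replaces each original edge-end by a new vertex, so V′ = 2E = 126.
Each original edge survives, and each old vertex of degree d contributes d new edges; summing degrees gives Σd = 2E, so E′ = E + 2E = 3E = 189.
Each original face survives and each original vertex becomes one new face: F′ = F + V = 65.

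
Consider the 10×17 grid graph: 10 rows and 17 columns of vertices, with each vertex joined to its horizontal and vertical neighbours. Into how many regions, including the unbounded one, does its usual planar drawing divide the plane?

The grid has V = 10·17 = 170 vertices and E = 10·16 + 17·9 = 313 edges.
F = 2 − V + E = 2 − 170 + 313 = 145.

145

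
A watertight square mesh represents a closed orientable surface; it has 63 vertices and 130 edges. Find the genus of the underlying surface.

2

Every face is a square and each edge borders two faces, so 4F = 2·130, giving F = 65.
χ = V − E + F = 63 − 130 + 65 = -2.
For a closed orientable surface χ = 2 − 2g, so g = (2 − (-2))/2 = 2.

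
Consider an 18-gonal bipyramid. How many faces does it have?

A bipyramid over an n-gon has 2n triangular faces and n + 2 vertices: V = 18 + 2 = 20, E = 3·18 = 54, F = 2·18 = 36.

36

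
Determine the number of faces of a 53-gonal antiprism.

108

An antiprism on an n-gon has two n-gon caps and 2n triangles: V = 2·53 = 106, E = 4·53 = 212, F = 2·53 + 2 = 108.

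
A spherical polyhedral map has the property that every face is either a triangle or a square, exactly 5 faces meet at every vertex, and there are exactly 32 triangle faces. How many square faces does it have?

Let x be the number of squares; then F = 32 + x.
Edge–face incidences: 2E = 3·32 + 4·x = 96 + 4x.
Every vertex has degree 5, so 5V = 2E.
Euler: V − E + F = 2 ⇒ (2E)/5 − E + (32 + x) = 2.
Multiply by 10: 2·(2E) − 5·(2E) + 10·(32 + x) = 20, i.e. 320 + 10x − 3·(96 + 4x) = 20.
Collecting terms: −2x + 32 = 20, so −2x = −12, so x = 6.
Then 2E = 96 + 4·6 = 120, so E = 60, V = 2E/5 = 24, F = 32 + 6 = 38.

6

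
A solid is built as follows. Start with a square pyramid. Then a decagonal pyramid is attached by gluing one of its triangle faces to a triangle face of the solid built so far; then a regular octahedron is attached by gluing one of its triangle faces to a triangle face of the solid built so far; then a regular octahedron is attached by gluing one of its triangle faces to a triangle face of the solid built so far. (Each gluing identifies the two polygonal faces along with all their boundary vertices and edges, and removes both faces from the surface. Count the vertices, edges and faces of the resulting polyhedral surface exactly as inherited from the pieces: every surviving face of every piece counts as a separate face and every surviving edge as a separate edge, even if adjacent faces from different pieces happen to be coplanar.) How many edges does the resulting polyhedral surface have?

43

A square pyramid: V=5, E=8, F=5.
Attach a decagonal pyramid (V=11, E=20, F=11) along a 3-gon: merge 3 vertices and 3 edges, delete both glued faces → V=13, E=25, F=14.
Attach a regular octahedron (V=6, E=12, F=8) along a 3-gon: merge 3 vertices and 3 edges, delete both glued faces → V=16, E=34, F=20.
Attach a regular octahedron (V=6, E=12, F=8) along a 3-gon: merge 3 vertices and 3 edges, delete both glued faces → V=19, E=43, F=26.
Check: V − E + F = 19 − 43 + 26 = 2.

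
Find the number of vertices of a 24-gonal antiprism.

An antiprism on an n-gon has two n-gon caps and 2n triangles: V = 2·24 = 48, E = 4·24 = 96, F = 2·24 + 2 = 50.

48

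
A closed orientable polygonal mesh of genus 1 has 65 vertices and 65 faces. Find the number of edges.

For a closed orientable surface of genus 1, χ = 2 − 2·1 = 0.
E = V + F − (0) = 65 + 65 − (0) = 130.

130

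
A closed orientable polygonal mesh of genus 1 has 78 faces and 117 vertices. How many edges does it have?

For a closed orientable surface of genus 1, χ = 2 − 2·1 = 0.
E = V + F − (0) = 117 + 78 − (0) = 195.

195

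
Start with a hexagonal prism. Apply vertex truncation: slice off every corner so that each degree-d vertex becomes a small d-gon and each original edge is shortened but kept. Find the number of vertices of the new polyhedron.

36

The base solid has V = 12, E = 18, F = 8.
Truncation replaces each original edge-end by a new vertex, so V′ = 2E = 36.
Each original edge survives, and each old vertex of degree d contributes d new edges; summing degrees gives Σd = 2E, so E′ = E + 2E = 3E = 54.
Each original face survives and each original vertex becomes one new face: F′ = F + V = 20.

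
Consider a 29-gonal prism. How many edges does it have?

A prism on an n-gon has two n-gon bases and n rectangular sides: V = 2·29 = 58, E = 3·29 = 87, F = 29 + 2 = 31.

87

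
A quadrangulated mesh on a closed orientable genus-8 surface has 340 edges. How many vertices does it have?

χ = 2 − 2·8 = -14, and every face is a square so 4F = 2E.
F = 2E/4 = 170. Then V = -14 + E − F = -14 + 340 − 170 = 156.

156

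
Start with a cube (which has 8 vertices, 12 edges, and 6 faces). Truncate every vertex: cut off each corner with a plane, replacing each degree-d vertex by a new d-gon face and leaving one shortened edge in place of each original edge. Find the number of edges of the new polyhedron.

Truncation replaces each original edge-end by a new vertex, so V′ = 2E = 24.
Each original edge survives, and each old vertex of degree d contributes d new edges; summing degrees gives Σd = 2E, so E′ = E + 2E = 3E = 36.
Each original face survives and each original vertex becomes one new face: F′ = F + V = 14.

36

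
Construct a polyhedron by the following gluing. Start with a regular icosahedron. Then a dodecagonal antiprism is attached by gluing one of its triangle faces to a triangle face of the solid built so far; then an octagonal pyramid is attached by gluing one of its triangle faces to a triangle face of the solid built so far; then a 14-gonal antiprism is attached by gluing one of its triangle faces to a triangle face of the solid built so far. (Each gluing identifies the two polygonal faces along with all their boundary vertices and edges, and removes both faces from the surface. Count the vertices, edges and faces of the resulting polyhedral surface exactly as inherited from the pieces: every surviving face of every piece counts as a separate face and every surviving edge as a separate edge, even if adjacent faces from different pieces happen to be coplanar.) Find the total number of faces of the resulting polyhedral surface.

79

A regular icosahedron: V=12, E=30, F=20.
Attach a dodecagonal antiprism (V=24, E=48, F=26) along a 3-gon: merge 3 vertices and 3 edges, delete both glued faces → V=33, E=75, F=44.
Attach an octagonal pyramid (V=9, E=16, F=9) along a 3-gon: merge 3 vertices and 3 edges, delete both glued faces → V=39, E=88, F=51.
Attach a 14-gonal antiprism (V=28, E=56, F=30) along a 3-gon: merge 3 vertices and 3 edges, delete both glued faces → V=64, E=141, F=79.
Check: V − E + F = 64 − 141 + 79 = 2.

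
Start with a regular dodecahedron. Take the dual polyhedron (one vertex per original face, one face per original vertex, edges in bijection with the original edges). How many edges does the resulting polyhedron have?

30

The base solid has V = 20, E = 30, F = 12.
The dual swaps V and F and preserves E: V′ = F = 12, E′ = E = 30, F′ = V = 20.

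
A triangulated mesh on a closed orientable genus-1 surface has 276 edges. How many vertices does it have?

92

χ = 2 − 2·1 = 0, and every face is a triangle so 3F = 2E.
F = 2E/3 = 184. Then V = 0 + E − F = 0 + 276 − 184 = 92.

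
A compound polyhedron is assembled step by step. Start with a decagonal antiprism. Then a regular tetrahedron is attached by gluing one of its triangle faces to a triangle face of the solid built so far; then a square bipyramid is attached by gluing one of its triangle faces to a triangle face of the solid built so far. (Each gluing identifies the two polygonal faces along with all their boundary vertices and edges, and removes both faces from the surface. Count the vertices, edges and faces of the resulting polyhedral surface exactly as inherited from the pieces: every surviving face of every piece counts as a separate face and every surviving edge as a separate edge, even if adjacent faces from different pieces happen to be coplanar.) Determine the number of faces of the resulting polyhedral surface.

A decagonal antiprism: V=20, E=40, F=22.
Attach a regular tetrahedron (V=4, E=6, F=4) along a 3-gon: merge 3 vertices and 3 edges, delete both glued faces → V=21, E=43, F=24.
Attach a square bipyramid (V=6, E=12, F=8) along a 3-gon: merge 3 vertices and 3 edges, delete both glued faces → V=24, E=52, F=30.
Check: V − E + F = 24 − 52 + 30 = 2.

30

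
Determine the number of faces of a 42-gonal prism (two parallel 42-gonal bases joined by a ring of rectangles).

44

A prism on an n-gon has two n-gon bases and n rectangular sides: V = 2·42 = 84, E = 3·42 = 126, F = 42 + 2 = 44.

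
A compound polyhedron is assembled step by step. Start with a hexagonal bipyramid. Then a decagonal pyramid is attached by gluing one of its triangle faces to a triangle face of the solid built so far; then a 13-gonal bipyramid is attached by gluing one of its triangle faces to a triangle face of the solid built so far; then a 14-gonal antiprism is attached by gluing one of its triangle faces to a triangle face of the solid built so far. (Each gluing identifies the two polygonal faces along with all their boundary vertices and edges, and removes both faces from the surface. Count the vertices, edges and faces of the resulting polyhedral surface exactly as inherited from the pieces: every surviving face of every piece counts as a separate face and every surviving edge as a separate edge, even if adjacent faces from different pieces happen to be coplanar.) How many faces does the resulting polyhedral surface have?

73

A hexagonal bipyramid: V=8, E=18, F=12.
Attach a decagonal pyramid (V=11, E=20, F=11) along a 3-gon: merge 3 vertices and 3 edges, delete both glued faces → V=16, E=35, F=21.
Attach a 13-gonal bipyramid (V=15, E=39, F=26) along a 3-gon: merge 3 vertices and 3 edges, delete both glued faces → V=28, E=71, F=45.
Attach a 14-gonal antiprism (V=28, E=56, F=30) along a 3-gon: merge 3 vertices and 3 edges, delete both glued faces → V=53, E=124, F=73.
Check: V − E + F = 53 − 124 + 73 = 2.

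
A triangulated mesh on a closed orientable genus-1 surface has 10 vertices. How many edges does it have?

30

χ = 2 − 2·1 = 0, and every face is a triangle so 3F = 2E.
V − E + F = 0 with E = 3F/2 gives 10 − (3/2 − 1)·F = 0, so F = 20 and E = 30.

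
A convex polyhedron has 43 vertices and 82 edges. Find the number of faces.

41

Here V − E + F = 2.
F = 2 − V + E = 2 − 43 + 82 = 41.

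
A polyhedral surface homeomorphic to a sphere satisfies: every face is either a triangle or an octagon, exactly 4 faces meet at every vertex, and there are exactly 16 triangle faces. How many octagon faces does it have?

2

Let x be the number of octagons; then F = 16 + x.
Edge–face incidences: 2E = 3·16 + 8·x = 48 + 8x.
Every vertex has degree 4, so 4V = 2E.
Euler: V − E + F = 2 ⇒ (2E)/4 − E + (16 + x) = 2.
Multiply by 8: 2·(2E) − 4·(2E) + 8·(16 + x) = 16, i.e. 128 + 8x − 2·(48 + 8x) = 16.
Collecting terms: −8x + 32 = 16, so −8x = −16, so x = 2.
Then 2E = 48 + 8·2 = 64, so E = 32, V = 2E/4 = 16, F = 16 + 2 = 18.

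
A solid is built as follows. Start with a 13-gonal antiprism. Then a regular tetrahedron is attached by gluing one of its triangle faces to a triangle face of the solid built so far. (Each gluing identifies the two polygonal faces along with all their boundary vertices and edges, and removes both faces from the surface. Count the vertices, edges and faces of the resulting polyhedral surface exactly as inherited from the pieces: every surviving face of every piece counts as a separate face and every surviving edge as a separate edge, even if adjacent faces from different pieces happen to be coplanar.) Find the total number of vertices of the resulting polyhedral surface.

A 13-gonal antiprism: V=26, E=52, F=28.
Attach a regular tetrahedron (V=4, E=6, F=4) along a 3-gon: merge 3 vertices and 3 edges, delete both glued faces → V=27, E=55, F=30.
Check: V − E + F = 27 − 55 + 30 = 2.

27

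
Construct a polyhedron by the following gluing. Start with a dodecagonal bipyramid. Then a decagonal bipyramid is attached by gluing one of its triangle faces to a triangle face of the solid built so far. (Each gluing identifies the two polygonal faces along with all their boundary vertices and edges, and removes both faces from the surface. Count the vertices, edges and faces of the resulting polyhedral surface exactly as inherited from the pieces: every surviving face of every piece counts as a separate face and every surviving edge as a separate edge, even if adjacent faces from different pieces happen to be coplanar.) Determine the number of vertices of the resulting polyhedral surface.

A dodecagonal bipyramid: V=14, E=36, F=24.
Attach a decagonal bipyramid (V=12, E=30, F=20) along a 3-gon: merge 3 vertices and 3 edges, delete both glued faces → V=23, E=63, F=42.
Check: V − E + F = 23 − 63 + 42 = 2.

23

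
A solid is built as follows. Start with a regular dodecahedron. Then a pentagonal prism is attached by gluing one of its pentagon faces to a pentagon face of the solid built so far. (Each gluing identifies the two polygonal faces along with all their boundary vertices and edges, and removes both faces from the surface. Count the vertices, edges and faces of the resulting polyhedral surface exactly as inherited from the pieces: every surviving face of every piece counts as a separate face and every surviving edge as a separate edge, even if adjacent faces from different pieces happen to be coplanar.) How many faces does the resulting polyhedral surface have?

17

A regular dodecahedron: V=20, E=30, F=12.
Attach a pentagonal prism (V=10, E=15, F=7) along a 5-gon: merge 5 vertices and 5 edges, delete both glued faces → V=25, E=40, F=17.
Check: V − E + F = 25 − 40 + 17 = 2.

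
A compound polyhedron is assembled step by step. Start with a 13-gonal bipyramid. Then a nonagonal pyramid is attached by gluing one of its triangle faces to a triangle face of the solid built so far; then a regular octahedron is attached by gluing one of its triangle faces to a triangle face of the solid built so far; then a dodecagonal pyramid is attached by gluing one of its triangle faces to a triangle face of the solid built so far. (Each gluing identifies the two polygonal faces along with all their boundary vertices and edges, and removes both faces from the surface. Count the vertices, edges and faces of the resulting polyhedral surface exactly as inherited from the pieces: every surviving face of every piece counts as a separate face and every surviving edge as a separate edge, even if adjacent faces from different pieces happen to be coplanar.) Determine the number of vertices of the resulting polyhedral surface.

A 13-gonal bipyramid: V=15, E=39, F=26.
Attach a nonagonal pyramid (V=10, E=18, F=10) along a 3-gon: merge 3 vertices and 3 edges, delete both glued faces → V=22, E=54, F=34.
Attach a regular octahedron (V=6, E=12, F=8) along a 3-gon: merge 3 vertices and 3 edges, delete both glued faces → V=25, E=63, F=40.
Attach a dodecagonal pyramid (V=13, E=24, F=13) along a 3-gon: merge 3 vertices and 3 edges, delete both glued faces → V=35, E=84, F=51.
Check: V − E + F = 35 − 84 + 51 = 2.

35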